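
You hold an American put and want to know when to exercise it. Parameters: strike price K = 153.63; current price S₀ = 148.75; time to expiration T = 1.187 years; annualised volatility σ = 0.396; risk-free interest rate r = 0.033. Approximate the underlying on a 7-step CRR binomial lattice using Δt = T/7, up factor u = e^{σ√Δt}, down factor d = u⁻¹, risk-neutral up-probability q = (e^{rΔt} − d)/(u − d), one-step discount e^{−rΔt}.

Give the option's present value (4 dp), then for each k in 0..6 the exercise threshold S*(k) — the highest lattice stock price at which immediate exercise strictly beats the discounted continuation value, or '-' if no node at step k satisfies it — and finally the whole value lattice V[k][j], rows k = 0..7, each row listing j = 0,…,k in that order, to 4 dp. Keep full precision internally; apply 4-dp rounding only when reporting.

params: Δt=0.16957 u=1.17712 d=0.84953 q=0.47645 e^(-rΔt)=0.99442
t_7 payoffs: 106.1274 87.8101 62.4295 27.2620 0.0000 0.0000 0.0000 0.0000
t_6: node(6,0) S=55.9161 payoff=97.7139 vs cont=96.8566 → 97.7139 [stop]  node(6,1) S=77.4778 payoff=76.1522 vs cont=75.2950 → 76.1522 [stop]  node(6,2) S=107.3537 payoff=46.2763 vs cont=45.4190 → 46.2763 [stop]  node(6,3) S=148.7500 payoff=4.8800 vs cont=14.1933 → 14.1933 [wait]  node(6,4) S=206.1090 payoff=0.0000 vs cont=0.0000 → 0.0000 [wait]  node(6,5) S=285.5860 payoff=0.0000 vs cont=0.0000 → 0.0000 [wait]  node(6,6) S=395.7099 payoff=0.0000 vs cont=0.0000 → 0.0000 [wait]  ⇒ S*(6)=107.3537
t_5: node(5,0) S=65.8199 payoff=87.8101 vs cont=86.9528 → 87.8101 [stop]  node(5,1) S=91.2005 payoff=62.4295 vs cont=61.5723 → 62.4295 [stop]  node(5,2) S=126.3680 payoff=27.2620 vs cont=30.8173 → 30.8173 [wait]  node(5,3) S=175.0963 payoff=0.0000 vs cont=7.3894 → 7.3894 [wait]  node(5,4) S=242.6146 payoff=0.0000 vs cont=0.0000 → 0.0000 [wait]  node(5,5) S=336.1684 payoff=0.0000 vs cont=0.0000 → 0.0000 [wait]  ⇒ S*(5)=91.2005
t_4: node(4,0) S=77.4778 payoff=76.1522 vs cont=75.2950 → 76.1522 [stop]  node(4,1) S=107.3537 payoff=46.2763 vs cont=47.1035 → 47.1035 [wait]  node(4,2) S=148.7500 payoff=4.8800 vs cont=19.5454 → 19.5454 [wait]  node(4,3) S=206.1090 payoff=0.0000 vs cont=3.8471 → 3.8471 [wait]  node(4,4) S=285.5860 payoff=0.0000 vs cont=0.0000 → 0.0000 [wait]  ⇒ S*(4)=77.4778
t_3: node(3,0) S=91.2005 payoff=62.4295 vs cont=61.9642 → 62.4295 [stop]  node(3,1) S=126.3680 payoff=27.2620 vs cont=33.7838 → 33.7838 [wait]  node(3,2) S=175.0963 payoff=0.0000 vs cont=11.9986 → 11.9986 [wait]  node(3,3) S=242.6146 payoff=0.0000 vs cont=2.0029 → 2.0029 [wait]  ⇒ S*(3)=91.2005
t_2: node(2,0) S=107.3537 payoff=46.2763 vs cont=48.5090 → 48.5090 [wait]  node(2,1) S=148.7500 payoff=4.8800 vs cont=23.2735 → 23.2735 [wait]  node(2,2) S=206.1090 payoff=0.0000 vs cont=7.1957 → 7.1957 [wait]  ⇒ S*(2)=-
t_1: node(1,0) S=126.3680 payoff=27.2620 vs cont=36.2819 → 36.2819 [wait]  node(1,1) S=175.0963 payoff=0.0000 vs cont=15.5261 → 15.5261 [wait]  ⇒ S*(1)=-
t_0: node(0,0) S=148.7500 payoff=4.8800 vs cont=26.2454 → 26.2454 [wait]  ⇒ S*(0)=-

price = 26.2454
boundary = - - - 91.2005 77.4778 91.2005 107.3537
tree:
26.2454
36.2819 15.5261
48.5090 23.2735 7.1957
62.4295 33.7838 11.9986 2.0029
76.1522 47.1035 19.5454 3.8471 0.0000
87.8101 62.4295 30.8173 7.3894 0.0000 0.0000
97.7139 76.1522 46.2763 14.1933 0.0000 0.0000 0.0000
106.1274 87.8101 62.4295 27.2620 0.0000 0.0000 0.0000 0.0000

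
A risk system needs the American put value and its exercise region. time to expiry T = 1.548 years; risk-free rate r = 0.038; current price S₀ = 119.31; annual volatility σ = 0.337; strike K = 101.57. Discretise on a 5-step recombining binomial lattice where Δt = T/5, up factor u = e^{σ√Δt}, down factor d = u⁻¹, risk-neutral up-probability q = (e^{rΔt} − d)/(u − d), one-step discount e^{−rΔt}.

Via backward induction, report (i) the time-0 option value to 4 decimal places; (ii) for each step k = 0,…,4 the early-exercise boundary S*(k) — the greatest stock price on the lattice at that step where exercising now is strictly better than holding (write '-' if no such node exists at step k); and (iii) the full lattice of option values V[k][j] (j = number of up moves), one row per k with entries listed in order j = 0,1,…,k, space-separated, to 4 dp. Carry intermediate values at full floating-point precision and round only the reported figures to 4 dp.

price = 8.6385
boundary = - - - 67.9782 81.9984
tree:
8.6385
14.0534 3.0912
22.1951 5.7384 0.3515
33.5918 10.6175 0.6900 0.0000
45.2148 19.5716 1.3547 0.0000 0.0000
54.8505 33.5918 2.6598 0.0000 0.0000 0.0000

params: Δt=0.30960 u=1.20625 d=0.82902 q=0.48463 e^(-rΔt)=0.98830
t_5 payoffs: 54.8505 33.5918 2.6598 0.0000 0.0000 0.0000
t_4: node(4,0) S=56.3552 payoff=45.2148 vs cont=44.0268 → 45.2148 [stop]  node(4,1) S=81.9984 payoff=19.5716 vs cont=18.3836 → 19.5716 [stop]  node(4,2) S=119.3100 payoff=0.0000 vs cont=1.3547 → 1.3547 [wait]  node(4,3) S=173.5994 payoff=0.0000 vs cont=0.0000 → 0.0000 [wait]  node(4,4) S=252.5920 payoff=0.0000 vs cont=0.0000 → 0.0000 [wait]  ⇒ S*(4)=81.9984
t_3: node(3,0) S=67.9782 payoff=33.5918 vs cont=32.4038 → 33.5918 [stop]  node(3,1) S=98.9102 payoff=2.6598 vs cont=10.6175 → 10.6175 [wait]  node(3,2) S=143.9171 payoff=0.0000 vs cont=0.6900 → 0.6900 [wait]  node(3,3) S=209.4035 payoff=0.0000 vs cont=0.0000 → 0.0000 [wait]  ⇒ S*(3)=67.9782
t_2: node(2,0) S=81.9984 payoff=19.5716 vs cont=22.1951 → 22.1951 [wait]  node(2,1) S=119.3100 payoff=0.0000 vs cont=5.7384 → 5.7384 [wait]  node(2,2) S=173.5994 payoff=0.0000 vs cont=0.3515 → 0.3515 [wait]  ⇒ S*(2)=-
t_1: node(1,0) S=98.9102 payoff=2.6598 vs cont=14.0534 → 14.0534 [wait]  node(1,1) S=143.9171 payoff=0.0000 vs cont=3.0912 → 3.0912 [wait]  ⇒ S*(1)=-
t_0: node(0,0) S=119.3100 payoff=0.0000 vs cont=8.6385 → 8.6385 [wait]  ⇒ S*(0)=-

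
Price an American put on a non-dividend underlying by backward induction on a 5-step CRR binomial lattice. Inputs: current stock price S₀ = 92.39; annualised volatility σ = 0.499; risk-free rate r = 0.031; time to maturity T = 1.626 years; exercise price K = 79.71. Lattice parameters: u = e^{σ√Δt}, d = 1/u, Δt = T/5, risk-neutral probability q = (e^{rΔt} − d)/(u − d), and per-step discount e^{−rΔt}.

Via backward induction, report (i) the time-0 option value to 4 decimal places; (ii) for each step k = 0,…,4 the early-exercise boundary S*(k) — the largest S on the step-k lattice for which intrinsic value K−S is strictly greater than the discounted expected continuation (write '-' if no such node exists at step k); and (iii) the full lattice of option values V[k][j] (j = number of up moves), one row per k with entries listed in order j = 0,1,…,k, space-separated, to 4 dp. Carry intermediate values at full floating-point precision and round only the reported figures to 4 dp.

price = 14.5667
boundary = - - - 39.3437 52.2948
tree:
14.5667
21.1710 6.7232
29.8372 10.9256 1.6746
40.3663 17.4824 3.0584 0.0000
50.1100 27.4152 5.5855 0.0000 0.0000
57.4406 40.3663 10.2009 0.0000 0.0000 0.0000

params: Δt=0.32520 u=1.32918 d=0.75234 q=0.44690 e^(-rΔt)=0.98997
t_5 payoffs: 57.4406 40.3663 10.2009 0.0000 0.0000 0.0000
t_4: node(4,0) S=29.6000 payoff=50.1100 vs cont=49.3105 → 50.1100 [stop]  node(4,1) S=52.2948 payoff=27.4152 vs cont=26.6157 → 27.4152 [stop]  node(4,2) S=92.3900 payoff=0.0000 vs cont=5.5855 → 5.5855 [wait]  node(4,3) S=163.2269 payoff=0.0000 vs cont=0.0000 → 0.0000 [wait]  node(4,4) S=288.3756 payoff=0.0000 vs cont=0.0000 → 0.0000 [wait]  ⇒ S*(4)=52.2948
t_3: node(3,0) S=39.3437 payoff=40.3663 vs cont=39.5668 → 40.3663 [stop]  node(3,1) S=69.5091 payoff=10.2009 vs cont=17.4824 → 17.4824 [wait]  node(3,2) S=122.8028 payoff=0.0000 vs cont=3.0584 → 3.0584 [wait]  node(3,3) S=216.9577 payoff=0.0000 vs cont=0.0000 → 0.0000 [wait]  ⇒ S*(3)=39.3437
t_2: node(2,0) S=52.2948 payoff=27.4152 vs cont=29.8372 → 29.8372 [wait]  node(2,1) S=92.3900 payoff=0.0000 vs cont=10.9256 → 10.9256 [wait]  node(2,2) S=163.2269 payoff=0.0000 vs cont=1.6746 → 1.6746 [wait]  ⇒ S*(2)=-
t_1: node(1,0) S=69.5091 payoff=10.2009 vs cont=21.1710 → 21.1710 [wait]  node(1,1) S=122.8028 payoff=0.0000 vs cont=6.7232 → 6.7232 [wait]  ⇒ S*(1)=-
t_0: node(0,0) S=92.3900 payoff=0.0000 vs cont=14.5667 → 14.5667 [wait]  ⇒ S*(0)=-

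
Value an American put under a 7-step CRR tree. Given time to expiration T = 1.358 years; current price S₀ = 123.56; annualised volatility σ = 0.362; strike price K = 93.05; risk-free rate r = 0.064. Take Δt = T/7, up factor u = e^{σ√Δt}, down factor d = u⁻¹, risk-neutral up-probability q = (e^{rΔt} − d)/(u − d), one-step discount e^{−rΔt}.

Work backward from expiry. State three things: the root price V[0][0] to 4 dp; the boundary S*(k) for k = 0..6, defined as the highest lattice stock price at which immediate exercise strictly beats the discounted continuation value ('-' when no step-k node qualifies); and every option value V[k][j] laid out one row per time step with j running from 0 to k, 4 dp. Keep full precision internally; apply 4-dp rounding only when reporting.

price = 4.9391
boundary = - - - - 65.2972 55.6735 65.2972
tree:
4.9391
7.9699 2.0227
12.5214 3.6038 0.4873
19.0320 6.3043 0.9852 0.0000
27.7528 10.7607 1.9921 0.0000 0.0000
37.3765 17.7416 4.0277 0.0000 0.0000 0.0000
45.5818 27.7528 8.1436 0.0000 0.0000 0.0000 0.0000
52.5778 37.3765 16.4656 0.0000 0.0000 0.0000 0.0000 0.0000

Δt=0.19400, u=1.17286, d=0.85262, q=0.49924, disc=e^(-rΔt)=0.98766
k=7 terminal: V=max(K-S,0) → 52.5778 37.3765 16.4656 0.0000 0.0000 0.0000 0.0000 0.0000
k=6: j=0 S=47.4682 intr=45.5818 cont=44.4336 V=45.5818[EX]; j=1 S=65.2972 intr=27.7528 cont=26.6046 V=27.7528[EX]; j=2 S=89.8227 intr=3.2273 cont=8.1436 V=8.1436[hold]; j=3 S=123.5600 intr=0.0000 cont=0.0000 V=0.0000[hold]; j=4 S=169.9690 intr=0.0000 cont=0.0000 V=0.0000[hold]; j=5 S=233.8090 intr=0.0000 cont=0.0000 V=0.0000[hold]; j=6 S=321.6274 intr=0.0000 cont=0.0000 V=0.0000[hold]  S*(6)=65.2972
k=5: j=0 S=55.6735 intr=37.3765 cont=36.2283 V=37.3765[EX]; j=1 S=76.5844 intr=16.4656 cont=17.7416 V=17.7416[hold]; j=2 S=105.3494 intr=0.0000 cont=4.0277 V=4.0277[hold]; j=3 S=144.9185 intr=0.0000 cont=0.0000 V=0.0000[hold]; j=4 S=199.3496 intr=0.0000 cont=0.0000 V=0.0000[hold]; j=5 S=274.2251 intr=0.0000 cont=0.0000 V=0.0000[hold]  S*(5)=55.6735
k=4: j=0 S=65.2972 intr=27.7528 cont=27.2338 V=27.7528[EX]; j=1 S=89.8227 intr=3.2273 cont=10.7607 V=10.7607[hold]; j=2 S=123.5600 intr=0.0000 cont=1.9921 V=1.9921[hold]; j=3 S=169.9690 intr=0.0000 cont=0.0000 V=0.0000[hold]; j=4 S=233.8090 intr=0.0000 cont=0.0000 V=0.0000[hold]  S*(4)=65.2972
k=3: j=0 S=76.5844 intr=16.4656 cont=19.0320 V=19.0320[hold]; j=1 S=105.3494 intr=0.0000 cont=6.3043 V=6.3043[hold]; j=2 S=144.9185 intr=0.0000 cont=0.9852 V=0.9852[hold]; j=3 S=199.3496 intr=0.0000 cont=0.0000 V=0.0000[hold]  S*(3)=-
k=2: j=0 S=89.8227 intr=3.2273 cont=12.5214 V=12.5214[hold]; j=1 S=123.5600 intr=0.0000 cont=3.6038 V=3.6038[hold]; j=2 S=169.9690 intr=0.0000 cont=0.4873 V=0.4873[hold]  S*(2)=-
k=1: j=0 S=105.3494 intr=0.0000 cont=7.9699 V=7.9699[hold]; j=1 S=144.9185 intr=0.0000 cont=2.0227 V=2.0227[hold]  S*(1)=-
k=0: j=0 S=123.5600 intr=0.0000 cont=4.9391 V=4.9391[hold]  S*(0)=-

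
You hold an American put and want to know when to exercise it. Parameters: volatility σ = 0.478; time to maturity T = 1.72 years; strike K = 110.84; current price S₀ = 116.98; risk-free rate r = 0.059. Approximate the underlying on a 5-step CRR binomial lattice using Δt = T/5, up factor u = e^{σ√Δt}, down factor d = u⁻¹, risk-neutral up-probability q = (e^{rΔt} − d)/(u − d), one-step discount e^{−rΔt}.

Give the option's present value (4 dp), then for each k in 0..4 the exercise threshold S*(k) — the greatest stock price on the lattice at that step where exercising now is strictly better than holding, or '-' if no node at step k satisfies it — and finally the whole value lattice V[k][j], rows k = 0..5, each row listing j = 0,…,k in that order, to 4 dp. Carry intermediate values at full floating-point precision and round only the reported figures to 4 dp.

Δt=0.34400, u=1.32360, d=0.75552, q=0.46646, disc=e^(-rΔt)=0.97991
k=5 terminal: V=max(K-S,0) → 82.0441 60.3921 22.4597 0.0000 0.0000 0.0000
k=4: j=0 S=38.1142 intr=72.7258 cont=70.4989 V=72.7258[EX]; j=1 S=66.7727 intr=44.0673 cont=41.8404 V=44.0673[EX]; j=2 S=116.9800 intr=0.0000 cont=11.7424 V=11.7424[hold]; j=3 S=204.9388 intr=0.0000 cont=0.0000 V=0.0000[hold]; j=4 S=359.0350 intr=0.0000 cont=0.0000 V=0.0000[hold]  S*(4)=66.7727
k=3: j=0 S=50.4479 intr=60.3921 cont=58.1652 V=60.3921[EX]; j=1 S=88.3803 intr=22.4597 cont=28.4066 V=28.4066[hold]; j=2 S=154.8346 intr=0.0000 cont=6.1392 V=6.1392[hold]; j=3 S=271.2567 intr=0.0000 cont=0.0000 V=0.0000[hold]  S*(3)=50.4479
k=2: j=0 S=66.7727 intr=44.0673 cont=44.5586 V=44.5586[hold]; j=1 S=116.9800 intr=0.0000 cont=17.6577 V=17.6577[hold]; j=2 S=204.9388 intr=0.0000 cont=3.2097 V=3.2097[hold]  S*(2)=-
k=1: j=0 S=88.3803 intr=22.4597 cont=31.3673 V=31.3673[hold]; j=1 S=154.8346 intr=0.0000 cont=10.6990 V=10.6990[hold]  S*(1)=-
k=0: j=0 S=116.9800 intr=0.0000 cont=21.2899 V=21.2899[hold]  S*(0)=-

price = 21.2899
boundary = - - - 50.4479 66.7727
tree:
21.2899
31.3673 10.6990
44.5586 17.6577 3.2097
60.3921 28.4066 6.1392 0.0000
72.7258 44.0673 11.7424 0.0000 0.0000
82.0441 60.3921 22.4597 0.0000 0.0000 0.0000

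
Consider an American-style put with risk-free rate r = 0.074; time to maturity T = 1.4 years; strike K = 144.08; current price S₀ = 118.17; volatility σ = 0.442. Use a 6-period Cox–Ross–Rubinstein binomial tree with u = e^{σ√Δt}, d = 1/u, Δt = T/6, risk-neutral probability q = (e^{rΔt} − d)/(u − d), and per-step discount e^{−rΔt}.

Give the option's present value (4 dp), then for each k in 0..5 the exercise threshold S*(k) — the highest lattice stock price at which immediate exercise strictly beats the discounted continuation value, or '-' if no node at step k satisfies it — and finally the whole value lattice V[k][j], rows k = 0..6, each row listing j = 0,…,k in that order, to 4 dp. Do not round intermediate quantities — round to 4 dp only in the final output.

params: Δt=0.23333 u=1.23801 d=0.80775 q=0.48730 e^(-rΔt)=0.98288
t_6 payoffs: 111.2584 93.7753 66.9794 25.9100 0.0000 0.0000 0.0000
t_5: node(5,0) S=40.6335 payoff=103.4465 vs cont=100.9801 → 103.4465 [stop]  node(5,1) S=62.2778 payoff=81.8022 vs cont=79.3357 → 81.8022 [stop]  node(5,2) S=95.4515 payoff=48.6285 vs cont=46.1621 → 48.6285 [stop]  node(5,3) S=146.2958 payoff=0.0000 vs cont=13.0565 → 13.0565 [wait]  node(5,4) S=224.2235 payoff=0.0000 vs cont=0.0000 → 0.0000 [wait]  node(5,5) S=343.6610 payoff=0.0000 vs cont=0.0000 → 0.0000 [wait]  ⇒ S*(5)=95.4515
t_4: node(4,0) S=50.3047 payoff=93.7753 vs cont=91.3088 → 93.7753 [stop]  node(4,1) S=77.1006 payoff=66.9794 vs cont=64.5129 → 66.9794 [stop]  node(4,2) S=118.1700 payoff=25.9100 vs cont=30.7584 → 30.7584 [wait]  node(4,3) S=181.1158 payoff=0.0000 vs cont=6.5794 → 6.5794 [wait]  node(4,4) S=277.5912 payoff=0.0000 vs cont=0.0000 → 0.0000 [wait]  ⇒ S*(4)=77.1006
t_3: node(3,0) S=62.2778 payoff=81.8022 vs cont=79.3357 → 81.8022 [stop]  node(3,1) S=95.4515 payoff=48.6285 vs cont=48.4843 → 48.6285 [stop]  node(3,2) S=146.2958 payoff=0.0000 vs cont=18.6511 → 18.6511 [wait]  node(3,3) S=224.2235 payoff=0.0000 vs cont=3.3155 → 3.3155 [wait]  ⇒ S*(3)=95.4515
t_2: node(2,0) S=77.1006 payoff=66.9794 vs cont=64.5129 → 66.9794 [stop]  node(2,1) S=118.1700 payoff=25.9100 vs cont=33.4380 → 33.4380 [wait]  node(2,2) S=181.1158 payoff=0.0000 vs cont=10.9866 → 10.9866 [wait]  ⇒ S*(2)=77.1006
t_1: node(1,0) S=95.4515 payoff=48.6285 vs cont=49.7677 → 49.7677 [wait]  node(1,1) S=146.2958 payoff=0.0000 vs cont=22.1123 → 22.1123 [wait]  ⇒ S*(1)=-
t_0: node(0,0) S=118.1700 payoff=25.9100 vs cont=35.6699 → 35.6699 [wait]  ⇒ S*(0)=-

price = 35.6699
boundary = - - 77.1006 95.4515 77.1006 95.4515
tree:
35.6699
49.7677 22.1123
66.9794 33.4380 10.9866
81.8022 48.6285 18.6511 3.3155
93.7753 66.9794 30.7584 6.5794 0.0000
103.4465 81.8022 48.6285 13.0565 0.0000 0.0000
111.2584 93.7753 66.9794 25.9100 0.0000 0.0000 0.0000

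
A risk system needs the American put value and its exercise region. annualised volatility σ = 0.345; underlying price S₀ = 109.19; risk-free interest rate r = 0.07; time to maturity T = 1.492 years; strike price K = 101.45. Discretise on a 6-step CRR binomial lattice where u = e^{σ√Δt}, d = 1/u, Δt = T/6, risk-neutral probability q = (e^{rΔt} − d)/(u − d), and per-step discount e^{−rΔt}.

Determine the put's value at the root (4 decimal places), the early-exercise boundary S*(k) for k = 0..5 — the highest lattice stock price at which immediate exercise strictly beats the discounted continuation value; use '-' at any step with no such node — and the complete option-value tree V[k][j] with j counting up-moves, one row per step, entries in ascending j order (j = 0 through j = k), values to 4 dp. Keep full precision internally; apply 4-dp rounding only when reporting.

price = 10.1440
boundary = - - - 65.1682 77.4019 65.1682
tree:
10.1440
16.1342 4.6903
24.7531 8.3403 1.3156
36.2818 14.4379 2.7203 0.0000
46.5819 24.0481 5.6248 0.0000 0.0000
55.2540 36.2818 11.6304 0.0000 0.0000 0.0000
62.5555 46.5819 24.0481 0.0000 0.0000 0.0000 0.0000

params: Δt=0.24867 u=1.18772 d=0.84195 q=0.50788 e^(-rΔt)=0.98274
t_6 payoffs: 62.5555 46.5819 24.0481 0.0000 0.0000 0.0000 0.0000
t_5: node(5,0) S=46.1960 payoff=55.2540 vs cont=53.5034 → 55.2540 [stop]  node(5,1) S=65.1682 payoff=36.2818 vs cont=34.5312 → 36.2818 [stop]  node(5,2) S=91.9321 payoff=9.5179 vs cont=11.6304 → 11.6304 [wait]  node(5,3) S=129.6877 payoff=0.0000 vs cont=0.0000 → 0.0000 [wait]  node(5,4) S=182.9490 payoff=0.0000 vs cont=0.0000 → 0.0000 [wait]  node(5,5) S=258.0843 payoff=0.0000 vs cont=0.0000 → 0.0000 [wait]  ⇒ S*(5)=65.1682
t_4: node(4,0) S=54.8681 payoff=46.5819 vs cont=44.8313 → 46.5819 [stop]  node(4,1) S=77.4019 payoff=24.0481 vs cont=23.3519 → 24.0481 [stop]  node(4,2) S=109.1900 payoff=0.0000 vs cont=5.6248 → 5.6248 [wait]  node(4,3) S=154.0332 payoff=0.0000 vs cont=0.0000 → 0.0000 [wait]  node(4,4) S=217.2931 payoff=0.0000 vs cont=0.0000 → 0.0000 [wait]  ⇒ S*(4)=77.4019
t_3: node(3,0) S=65.1682 payoff=36.2818 vs cont=34.5312 → 36.2818 [stop]  node(3,1) S=91.9321 payoff=9.5179 vs cont=14.4379 → 14.4379 [wait]  node(3,2) S=129.6877 payoff=0.0000 vs cont=2.7203 → 2.7203 [wait]  node(3,3) S=182.9490 payoff=0.0000 vs cont=0.0000 → 0.0000 [wait]  ⇒ S*(3)=65.1682
t_2: node(2,0) S=77.4019 payoff=24.0481 vs cont=24.7531 → 24.7531 [wait]  node(2,1) S=109.1900 payoff=0.0000 vs cont=8.3403 → 8.3403 [wait]  node(2,2) S=154.0332 payoff=0.0000 vs cont=1.3156 → 1.3156 [wait]  ⇒ S*(2)=-
t_1: node(1,0) S=91.9321 payoff=9.5179 vs cont=16.1342 → 16.1342 [wait]  node(1,1) S=129.6877 payoff=0.0000 vs cont=4.6903 → 4.6903 [wait]  ⇒ S*(1)=-
t_0: node(0,0) S=109.1900 payoff=0.0000 vs cont=10.1440 → 10.1440 [wait]  ⇒ S*(0)=-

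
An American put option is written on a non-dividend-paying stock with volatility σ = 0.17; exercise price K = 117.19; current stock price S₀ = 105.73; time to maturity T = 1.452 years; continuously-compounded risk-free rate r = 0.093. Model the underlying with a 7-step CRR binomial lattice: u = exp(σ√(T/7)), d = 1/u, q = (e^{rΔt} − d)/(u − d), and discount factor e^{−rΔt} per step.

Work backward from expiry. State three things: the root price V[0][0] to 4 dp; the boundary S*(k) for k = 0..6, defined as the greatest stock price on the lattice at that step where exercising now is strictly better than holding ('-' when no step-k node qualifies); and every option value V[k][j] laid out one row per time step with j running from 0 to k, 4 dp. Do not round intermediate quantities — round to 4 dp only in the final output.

Δt=0.20743, u=1.08050, d=0.92550, q=0.60631, disc=e^(-rΔt)=0.98089
k=7 terminal: V=max(K-S,0) → 55.6977 45.3988 33.3749 19.3373 2.9486 0.0000 0.0000 0.0000
k=6: j=0 S=66.4425 intr=50.7475 cont=48.5085 V=50.7475[EX]; j=1 S=77.5705 intr=39.6195 cont=37.3805 V=39.6195[EX]; j=2 S=90.5623 intr=26.6277 cont=24.3887 V=26.6277[EX]; j=3 S=105.7300 intr=11.4600 cont=9.2210 V=11.4600[EX]; j=4 S=123.4380 intr=0.0000 cont=1.1386 V=1.1386[hold]; j=5 S=144.1119 intr=0.0000 cont=0.0000 V=0.0000[hold]; j=6 S=168.2483 intr=0.0000 cont=0.0000 V=0.0000[hold]  S*(6)=105.7300
k=5: j=0 S=71.7912 intr=45.3988 cont=43.1598 V=45.3988[EX]; j=1 S=83.8151 intr=33.3749 cont=31.1359 V=33.3749[EX]; j=2 S=97.8527 intr=19.3373 cont=17.0983 V=19.3373[EX]; j=3 S=114.2414 intr=2.9486 cont=5.1026 V=5.1026[hold]; j=4 S=133.3750 intr=0.0000 cont=0.4397 V=0.4397[hold]; j=5 S=155.7131 intr=0.0000 cont=0.0000 V=0.0000[hold]  S*(5)=97.8527
k=4: j=0 S=77.5705 intr=39.6195 cont=37.3805 V=39.6195[EX]; j=1 S=90.5623 intr=26.6277 cont=24.3887 V=26.6277[EX]; j=2 S=105.7300 intr=11.4600 cont=10.5020 V=11.4600[EX]; j=3 S=123.4380 intr=0.0000 cont=2.2319 V=2.2319[hold]; j=4 S=144.1119 intr=0.0000 cont=0.1698 V=0.1698[hold]  S*(4)=105.7300
k=3: j=0 S=83.8151 intr=33.3749 cont=31.1359 V=33.3749[EX]; j=1 S=97.8527 intr=19.3373 cont=17.0983 V=19.3373[EX]; j=2 S=114.2414 intr=2.9486 cont=5.7528 V=5.7528[hold]; j=3 S=133.3750 intr=0.0000 cont=0.9629 V=0.9629[hold]  S*(3)=97.8527
k=2: j=0 S=90.5623 intr=26.6277 cont=24.3887 V=26.6277[EX]; j=1 S=105.7300 intr=11.4600 cont=10.8888 V=11.4600[EX]; j=2 S=123.4380 intr=0.0000 cont=2.7942 V=2.7942[hold]  S*(2)=105.7300
k=1: j=0 S=97.8527 intr=19.3373 cont=17.0983 V=19.3373[EX]; j=1 S=114.2414 intr=2.9486 cont=6.0872 V=6.0872[hold]  S*(1)=97.8527
k=0: j=0 S=105.7300 intr=11.4600 cont=11.0876 V=11.4600[EX]  S*(0)=105.7300

price = 11.4600
boundary = 105.7300 97.8527 105.7300 97.8527 105.7300 97.8527 105.7300
tree:
11.4600
19.3373 6.0872
26.6277 11.4600 2.7942
33.3749 19.3373 5.7528 0.9629
39.6195 26.6277 11.4600 2.2319 0.1698
45.3988 33.3749 19.3373 5.1026 0.4397 0.0000
50.7475 39.6195 26.6277 11.4600 1.1386 0.0000 0.0000
55.6977 45.3988 33.3749 19.3373 2.9486 0.0000 0.0000 0.0000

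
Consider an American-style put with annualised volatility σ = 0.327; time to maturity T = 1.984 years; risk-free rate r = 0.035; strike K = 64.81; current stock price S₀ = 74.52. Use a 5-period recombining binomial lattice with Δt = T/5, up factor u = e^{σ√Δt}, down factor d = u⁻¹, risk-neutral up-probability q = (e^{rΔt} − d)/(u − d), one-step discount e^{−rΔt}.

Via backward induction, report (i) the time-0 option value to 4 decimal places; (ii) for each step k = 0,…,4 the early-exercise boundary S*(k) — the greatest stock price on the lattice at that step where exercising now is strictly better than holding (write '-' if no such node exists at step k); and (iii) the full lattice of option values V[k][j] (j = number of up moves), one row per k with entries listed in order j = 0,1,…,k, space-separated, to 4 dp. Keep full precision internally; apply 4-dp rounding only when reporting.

price = 6.9629
boundary = - - - 40.1698 49.3580
tree:
6.9629
10.9882 2.8455
16.8114 5.0584 0.5536
24.6402 8.8986 1.0846 0.0000
32.1180 15.4520 2.1247 0.0000 0.0000
38.2037 24.6402 4.1622 0.0000 0.0000 0.0000

Δt=0.39680, u=1.22873, d=0.81385, q=0.48239, disc=e^(-rΔt)=0.98621
k=5 terminal: V=max(K-S,0) → 38.2037 24.6402 4.1622 0.0000 0.0000 0.0000
k=4: j=0 S=32.6920 intr=32.1180 cont=31.2241 V=32.1180[EX]; j=1 S=49.3580 intr=15.4520 cont=14.5582 V=15.4520[EX]; j=2 S=74.5200 intr=0.0000 cont=2.1247 V=2.1247[hold]; j=3 S=112.5093 intr=0.0000 cont=0.0000 V=0.0000[hold]; j=4 S=169.8650 intr=0.0000 cont=0.0000 V=0.0000[hold]  S*(4)=49.3580
k=3: j=0 S=40.1698 intr=24.6402 cont=23.7463 V=24.6402[EX]; j=1 S=60.6478 intr=4.1622 cont=8.8986 V=8.8986[hold]; j=2 S=91.5652 intr=0.0000 cont=1.0846 V=1.0846[hold]; j=3 S=138.2439 intr=0.0000 cont=0.0000 V=0.0000[hold]  S*(3)=40.1698
k=2: j=0 S=49.3580 intr=15.4520 cont=16.8114 V=16.8114[hold]; j=1 S=74.5200 intr=0.0000 cont=5.0584 V=5.0584[hold]; j=2 S=112.5093 intr=0.0000 cont=0.5536 V=0.5536[hold]  S*(2)=-
k=1: j=0 S=60.6478 intr=4.1622 cont=10.9882 V=10.9882[hold]; j=1 S=91.5652 intr=0.0000 cont=2.8455 V=2.8455[hold]  S*(1)=-
k=0: j=0 S=74.5200 intr=0.0000 cont=6.9629 V=6.9629[hold]  S*(0)=-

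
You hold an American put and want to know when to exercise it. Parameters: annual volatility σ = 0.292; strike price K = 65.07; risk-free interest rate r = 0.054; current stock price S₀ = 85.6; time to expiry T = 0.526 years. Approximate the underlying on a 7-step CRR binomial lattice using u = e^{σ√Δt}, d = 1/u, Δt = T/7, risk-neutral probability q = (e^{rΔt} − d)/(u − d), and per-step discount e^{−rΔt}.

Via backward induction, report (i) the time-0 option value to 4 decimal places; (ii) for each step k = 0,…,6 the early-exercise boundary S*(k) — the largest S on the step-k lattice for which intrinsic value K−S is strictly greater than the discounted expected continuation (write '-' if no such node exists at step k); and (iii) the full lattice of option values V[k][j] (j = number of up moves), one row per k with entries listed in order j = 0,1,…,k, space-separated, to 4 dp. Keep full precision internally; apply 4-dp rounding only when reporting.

Δt=0.07514  u=1.08333  d=0.92308  q=0.50537  discount=0.99595
step 7 (expiry): payoffs max(K−S,0) = 16.1894 7.7031 0.0000 0.0000 0.0000 0.0000 0.0000 0.0000
step 6: (k=6,j=0): S=52.9540, (K−S)⁺=12.1160, hold=11.8525 ⇒ V=12.1160 exercise | (k=6,j=1): S=62.1475, (K−S)⁺=2.9225, hold=3.7948 ⇒ V=3.7948 continue | (k=6,j=2): S=72.9371, (K−S)⁺=0.0000, hold=0.0000 ⇒ V=0.0000 continue | (k=6,j=3): S=85.6000, (K−S)⁺=0.0000, hold=0.0000 ⇒ V=0.0000 continue | (k=6,j=4): S=100.4613, (K−S)⁺=0.0000, hold=0.0000 ⇒ V=0.0000 continue | (k=6,j=5): S=117.9027, (K−S)⁺=0.0000, hold=0.0000 ⇒ V=0.0000 continue | (k=6,j=6): S=138.3722, (K−S)⁺=0.0000, hold=0.0000 ⇒ V=0.0000 continue  boundary S*=52.9540
step 5: (k=5,j=0): S=57.3669, (K−S)⁺=7.7031, hold=7.8787 ⇒ V=7.8787 continue | (k=5,j=1): S=67.3265, (K−S)⁺=0.0000, hold=1.8694 ⇒ V=1.8694 continue | (k=5,j=2): S=79.0153, (K−S)⁺=0.0000, hold=0.0000 ⇒ V=0.0000 continue | (k=5,j=3): S=92.7334, (K−S)⁺=0.0000, hold=0.0000 ⇒ V=0.0000 continue | (k=5,j=4): S=108.8332, (K−S)⁺=0.0000, hold=0.0000 ⇒ V=0.0000 continue | (k=5,j=5): S=127.7280, (K−S)⁺=0.0000, hold=0.0000 ⇒ V=0.0000 continue  boundary S*=-
step 4: (k=4,j=0): S=62.1475, (K−S)⁺=2.9225, hold=4.8221 ⇒ V=4.8221 continue | (k=4,j=1): S=72.9371, (K−S)⁺=0.0000, hold=0.9209 ⇒ V=0.9209 continue | (k=4,j=2): S=85.6000, (K−S)⁺=0.0000, hold=0.0000 ⇒ V=0.0000 continue | (k=4,j=3): S=100.4613, (K−S)⁺=0.0000, hold=0.0000 ⇒ V=0.0000 continue | (k=4,j=4): S=117.9027, (K−S)⁺=0.0000, hold=0.0000 ⇒ V=0.0000 continue  boundary S*=-
step 3: (k=3,j=0): S=67.3265, (K−S)⁺=0.0000, hold=2.8390 ⇒ V=2.8390 continue | (k=3,j=1): S=79.0153, (K−S)⁺=0.0000, hold=0.4537 ⇒ V=0.4537 continue | (k=3,j=2): S=92.7334, (K−S)⁺=0.0000, hold=0.0000 ⇒ V=0.0000 continue | (k=3,j=3): S=108.8332, (K−S)⁺=0.0000, hold=0.0000 ⇒ V=0.0000 continue  boundary S*=-
step 2: (k=2,j=0): S=72.9371, (K−S)⁺=0.0000, hold=1.6269 ⇒ V=1.6269 continue | (k=2,j=1): S=85.6000, (K−S)⁺=0.0000, hold=0.2235 ⇒ V=0.2235 continue | (k=2,j=2): S=100.4613, (K−S)⁺=0.0000, hold=0.0000 ⇒ V=0.0000 continue  boundary S*=-
step 1: (k=1,j=0): S=79.0153, (K−S)⁺=0.0000, hold=0.9139 ⇒ V=0.9139 continue | (k=1,j=1): S=92.7334, (K−S)⁺=0.0000, hold=0.1101 ⇒ V=0.1101 continue  boundary S*=-
step 0: (k=0,j=0): S=85.6000, (K−S)⁺=0.0000, hold=0.5056 ⇒ V=0.5056 continue  boundary S*=-

price = 0.5056
boundary = - - - - - - 52.9540
tree:
0.5056
0.9139 0.1101
1.6269 0.2235 0.0000
2.8390 0.4537 0.0000 0.0000
4.8221 0.9209 0.0000 0.0000 0.0000
7.8787 1.8694 0.0000 0.0000 0.0000 0.0000
12.1160 3.7948 0.0000 0.0000 0.0000 0.0000 0.0000
16.1894 7.7031 0.0000 0.0000 0.0000 0.0000 0.0000 0.0000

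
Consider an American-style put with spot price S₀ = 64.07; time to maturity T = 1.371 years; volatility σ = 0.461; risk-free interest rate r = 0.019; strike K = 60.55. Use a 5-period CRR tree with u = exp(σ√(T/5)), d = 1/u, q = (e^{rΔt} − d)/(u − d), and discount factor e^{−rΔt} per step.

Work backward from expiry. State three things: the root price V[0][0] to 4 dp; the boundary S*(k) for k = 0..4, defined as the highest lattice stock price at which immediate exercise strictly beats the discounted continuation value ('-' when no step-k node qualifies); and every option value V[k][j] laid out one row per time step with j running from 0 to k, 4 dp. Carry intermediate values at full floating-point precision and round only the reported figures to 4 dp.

params: Δt=0.27420 u=1.27303 d=0.78553 q=0.45066 e^(-rΔt)=0.99480
t_5 payoffs: 41.3870 29.4944 10.2212 0.0000 0.0000 0.0000
t_4: node(4,0) S=24.3951 payoff=36.1549 vs cont=35.8403 → 36.1549 [stop]  node(4,1) S=39.5347 payoff=21.0153 vs cont=20.7007 → 21.0153 [stop]  node(4,2) S=64.0700 payoff=0.0000 vs cont=5.5858 → 5.5858 [wait]  node(4,3) S=103.8319 payoff=0.0000 vs cont=0.0000 → 0.0000 [wait]  node(4,4) S=168.2701 payoff=0.0000 vs cont=0.0000 → 0.0000 [wait]  ⇒ S*(4)=39.5347
t_3: node(3,0) S=31.0556 payoff=29.4944 vs cont=29.1797 → 29.4944 [stop]  node(3,1) S=50.3288 payoff=10.2212 vs cont=13.9888 → 13.9888 [wait]  node(3,2) S=81.5629 payoff=0.0000 vs cont=3.0526 → 3.0526 [wait]  node(3,3) S=132.1810 payoff=0.0000 vs cont=0.0000 → 0.0000 [wait]  ⇒ S*(3)=31.0556
t_2: node(2,0) S=39.5347 payoff=21.0153 vs cont=22.3897 → 22.3897 [wait]  node(2,1) S=64.0700 payoff=0.0000 vs cont=9.0132 → 9.0132 [wait]  node(2,2) S=103.8319 payoff=0.0000 vs cont=1.6682 → 1.6682 [wait]  ⇒ S*(2)=-
t_1: node(1,0) S=50.3288 payoff=10.2212 vs cont=16.2765 → 16.2765 [wait]  node(1,1) S=81.5629 payoff=0.0000 vs cont=5.6735 → 5.6735 [wait]  ⇒ S*(1)=-
t_0: node(0,0) S=64.0700 payoff=0.0000 vs cont=11.4385 → 11.4385 [wait]  ⇒ S*(0)=-

price = 11.4385
boundary = - - - 31.0556 39.5347
tree:
11.4385
16.2765 5.6735
22.3897 9.0132 1.6682
29.4944 13.9888 3.0526 0.0000
36.1549 21.0153 5.5858 0.0000 0.0000
41.3870 29.4944 10.2212 0.0000 0.0000 0.0000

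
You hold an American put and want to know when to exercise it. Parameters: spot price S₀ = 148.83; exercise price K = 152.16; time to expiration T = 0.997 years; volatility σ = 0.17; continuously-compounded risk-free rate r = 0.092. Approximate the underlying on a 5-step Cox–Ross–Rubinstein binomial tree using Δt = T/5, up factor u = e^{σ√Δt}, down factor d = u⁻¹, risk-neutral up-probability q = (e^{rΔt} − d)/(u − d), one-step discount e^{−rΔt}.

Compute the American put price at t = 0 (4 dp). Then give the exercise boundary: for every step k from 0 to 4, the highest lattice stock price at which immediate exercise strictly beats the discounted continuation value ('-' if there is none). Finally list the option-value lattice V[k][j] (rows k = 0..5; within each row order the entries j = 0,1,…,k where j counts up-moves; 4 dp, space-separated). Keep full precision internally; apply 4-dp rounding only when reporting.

price = 7.4098
boundary = - 137.9502 127.8657 137.9502 127.8657
tree:
7.4098
14.2098 3.1577
24.2943 6.8195 0.8424
33.6416 14.2098 2.1605 0.0000
42.3056 24.2943 5.5407 0.0000 0.0000
50.3362 33.6416 14.2098 0.0000 0.0000 0.0000

Δt=0.19940  u=1.07887  d=0.92690  q=0.60286  discount=0.98182
step 5 (expiry): payoffs max(K−S,0) = 50.3362 33.6416 14.2098 0.0000 0.0000 0.0000
step 4: (k=4,j=0): S=109.8544, (K−S)⁺=42.3056, hold=39.5397 ⇒ V=42.3056 exercise | (k=4,j=1): S=127.8657, (K−S)⁺=24.2943, hold=21.5284 ⇒ V=24.2943 exercise | (k=4,j=2): S=148.8300, (K−S)⁺=3.3300, hold=5.5407 ⇒ V=5.5407 continue | (k=4,j=3): S=173.2315, (K−S)⁺=0.0000, hold=0.0000 ⇒ V=0.0000 continue | (k=4,j=4): S=201.6339, (K−S)⁺=0.0000, hold=0.0000 ⇒ V=0.0000 continue  boundary S*=127.8657
step 3: (k=3,j=0): S=118.5184, (K−S)⁺=33.6416, hold=30.8757 ⇒ V=33.6416 exercise | (k=3,j=1): S=137.9502, (K−S)⁺=14.2098, hold=12.7525 ⇒ V=14.2098 exercise | (k=3,j=2): S=160.5679, (K−S)⁺=0.0000, hold=2.1605 ⇒ V=2.1605 continue | (k=3,j=3): S=186.8939, (K−S)⁺=0.0000, hold=0.0000 ⇒ V=0.0000 continue  boundary S*=137.9502
step 2: (k=2,j=0): S=127.8657, (K−S)⁺=24.2943, hold=21.5284 ⇒ V=24.2943 exercise | (k=2,j=1): S=148.8300, (K−S)⁺=3.3300, hold=6.8195 ⇒ V=6.8195 continue | (k=2,j=2): S=173.2315, (K−S)⁺=0.0000, hold=0.8424 ⇒ V=0.8424 continue  boundary S*=127.8657
step 1: (k=1,j=0): S=137.9502, (K−S)⁺=14.2098, hold=13.5094 ⇒ V=14.2098 exercise | (k=1,j=1): S=160.5679, (K−S)⁺=0.0000, hold=3.1577 ⇒ V=3.1577 continue  boundary S*=137.9502
step 0: (k=0,j=0): S=148.8300, (K−S)⁺=3.3300, hold=7.4098 ⇒ V=7.4098 continue  boundary S*=-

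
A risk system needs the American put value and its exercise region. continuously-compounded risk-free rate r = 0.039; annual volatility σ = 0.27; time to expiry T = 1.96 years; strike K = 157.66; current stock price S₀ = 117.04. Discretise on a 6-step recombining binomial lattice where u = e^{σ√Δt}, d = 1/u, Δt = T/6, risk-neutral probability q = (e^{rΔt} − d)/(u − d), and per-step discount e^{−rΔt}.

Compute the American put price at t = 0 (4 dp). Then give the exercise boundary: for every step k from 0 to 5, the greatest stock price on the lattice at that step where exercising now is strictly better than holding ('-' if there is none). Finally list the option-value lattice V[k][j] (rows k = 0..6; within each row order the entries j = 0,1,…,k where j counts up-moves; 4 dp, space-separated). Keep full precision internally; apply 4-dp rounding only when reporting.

price = 41.7080
boundary = - 100.3032 117.0400 100.3032 117.0400 136.5695
tree:
41.7080
57.3568 27.3016
71.7002 40.6200 14.8316
83.9925 57.3568 25.0774 5.0810
94.5270 71.7002 40.6200 10.3519 0.0000
103.5550 83.9925 57.3568 21.0905 0.0000 0.0000
111.2920 94.5270 71.7002 40.6200 0.0000 0.0000 0.0000

params: Δt=0.32667 u=1.16686 d=0.85700 q=0.50287 e^(-rΔt)=0.98734
t_6 payoffs: 111.2920 94.5270 71.7002 40.6200 0.0000 0.0000 0.0000
t_5: node(5,0) S=54.1050 payoff=103.5550 vs cont=101.5592 → 103.5550 [stop]  node(5,1) S=73.6675 payoff=83.9925 vs cont=81.9966 → 83.9925 [stop]  node(5,2) S=100.3032 payoff=57.3568 vs cont=55.3609 → 57.3568 [stop]  node(5,3) S=136.5695 payoff=21.0905 vs cont=19.9376 → 21.0905 [stop]  node(5,4) S=185.9484 payoff=0.0000 vs cont=0.0000 → 0.0000 [wait]  node(5,5) S=253.1811 payoff=0.0000 vs cont=0.0000 → 0.0000 [wait]  ⇒ S*(5)=136.5695
t_4: node(4,0) S=63.1330 payoff=94.5270 vs cont=92.5311 → 94.5270 [stop]  node(4,1) S=85.9598 payoff=71.7002 vs cont=69.7043 → 71.7002 [stop]  node(4,2) S=117.0400 payoff=40.6200 vs cont=38.6242 → 40.6200 [stop]  node(4,3) S=159.3577 payoff=0.0000 vs cont=10.3519 → 10.3519 [wait]  node(4,4) S=216.9761 payoff=0.0000 vs cont=0.0000 → 0.0000 [wait]  ⇒ S*(4)=117.0400
t_3: node(3,0) S=73.6675 payoff=83.9925 vs cont=81.9966 → 83.9925 [stop]  node(3,1) S=100.3032 payoff=57.3568 vs cont=55.3609 → 57.3568 [stop]  node(3,2) S=136.5695 payoff=21.0905 vs cont=25.0774 → 25.0774 [wait]  node(3,3) S=185.9484 payoff=0.0000 vs cont=5.0810 → 5.0810 [wait]  ⇒ S*(3)=100.3032
t_2: node(2,0) S=85.9598 payoff=71.7002 vs cont=69.7043 → 71.7002 [stop]  node(2,1) S=117.0400 payoff=40.6200 vs cont=40.6037 → 40.6200 [stop]  node(2,2) S=159.3577 payoff=0.0000 vs cont=14.8316 → 14.8316 [wait]  ⇒ S*(2)=117.0400
t_1: node(1,0) S=100.3032 payoff=57.3568 vs cont=55.3609 → 57.3568 [stop]  node(1,1) S=136.5695 payoff=21.0905 vs cont=27.3016 → 27.3016 [wait]  ⇒ S*(1)=100.3032
t_0: node(0,0) S=117.0400 payoff=40.6200 vs cont=41.7080 → 41.7080 [wait]  ⇒ S*(0)=-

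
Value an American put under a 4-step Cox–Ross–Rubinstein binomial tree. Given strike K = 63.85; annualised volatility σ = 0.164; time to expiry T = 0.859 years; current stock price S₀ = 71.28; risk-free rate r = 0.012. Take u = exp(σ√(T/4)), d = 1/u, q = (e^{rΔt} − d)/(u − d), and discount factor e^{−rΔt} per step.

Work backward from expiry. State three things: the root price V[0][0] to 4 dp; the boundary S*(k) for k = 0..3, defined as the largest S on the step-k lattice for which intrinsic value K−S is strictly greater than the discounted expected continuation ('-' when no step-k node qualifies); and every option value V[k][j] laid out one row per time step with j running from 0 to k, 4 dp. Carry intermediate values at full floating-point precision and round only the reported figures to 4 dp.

price = 1.3821
boundary = - - - 56.7478
tree:
1.3821
2.4337 0.3291
4.2083 0.6573 0.0000
7.1022 1.3126 0.0000 0.0000
11.2552 2.6212 0.0000 0.0000 0.0000

Δt=0.21475, u=1.07896, d=0.92682, q=0.49797, disc=e^(-rΔt)=0.99743
k=4 terminal: V=max(K-S,0) → 11.2552 2.6212 0.0000 0.0000 0.0000
k=3: j=0 S=56.7478 intr=7.1022 cont=6.9378 V=7.1022[EX]; j=1 S=66.0635 intr=0.0000 cont=1.3126 V=1.3126[hold]; j=2 S=76.9084 intr=0.0000 cont=0.0000 V=0.0000[hold]; j=3 S=89.5336 intr=0.0000 cont=0.0000 V=0.0000[hold]  S*(3)=56.7478
k=2: j=0 S=61.2288 intr=2.6212 cont=4.2083 V=4.2083[hold]; j=1 S=71.2800 intr=0.0000 cont=0.6573 V=0.6573[hold]; j=2 S=82.9812 intr=0.0000 cont=0.0000 V=0.0000[hold]  S*(2)=-
k=1: j=0 S=66.0635 intr=0.0000 cont=2.4337 V=2.4337[hold]; j=1 S=76.9084 intr=0.0000 cont=0.3291 V=0.3291[hold]  S*(1)=-
k=0: j=0 S=71.2800 intr=0.0000 cont=1.3821 V=1.3821[hold]  S*(0)=-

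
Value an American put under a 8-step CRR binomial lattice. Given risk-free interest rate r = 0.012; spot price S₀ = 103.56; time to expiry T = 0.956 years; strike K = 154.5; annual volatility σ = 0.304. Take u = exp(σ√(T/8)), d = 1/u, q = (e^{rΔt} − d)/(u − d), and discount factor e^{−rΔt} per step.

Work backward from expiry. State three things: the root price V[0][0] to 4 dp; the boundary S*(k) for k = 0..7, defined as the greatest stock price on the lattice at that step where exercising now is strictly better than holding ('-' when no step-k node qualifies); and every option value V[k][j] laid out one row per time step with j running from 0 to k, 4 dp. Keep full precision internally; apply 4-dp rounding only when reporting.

Δt=0.11950, u=1.11081, d=0.90024, q=0.48057, disc=e^(-rΔt)=0.99857
k=8 terminal: V=max(K-S,0) → 109.8239 99.3743 86.4805 70.5708 50.9400 26.7175 0.0000 0.0000 0.0000
k=7: j=0 S=49.6266 intr=104.8734 cont=104.6520 V=104.8734[EX]; j=1 S=61.2342 intr=93.2658 cont=93.0444 V=93.2658[EX]; j=2 S=75.5567 intr=78.9433 cont=78.7219 V=78.9433[EX]; j=3 S=93.2293 intr=61.2707 cont=61.0493 V=61.2707[EX]; j=4 S=115.0354 intr=39.4646 cont=39.2432 V=39.4646[EX]; j=5 S=141.9420 intr=12.5580 cont=13.8581 V=13.8581[hold]; j=6 S=175.1419 intr=0.0000 cont=0.0000 V=0.0000[hold]; j=7 S=216.1072 intr=0.0000 cont=0.0000 V=0.0000[hold]  S*(7)=115.0354
k=6: j=0 S=55.1257 intr=99.3743 cont=99.1529 V=99.3743[EX]; j=1 S=68.0195 intr=86.4805 cont=86.2591 V=86.4805[EX]; j=2 S=83.9292 intr=70.5708 cont=70.3495 V=70.5708[EX]; j=3 S=103.5600 intr=50.9400 cont=50.7186 V=50.9400[EX]; j=4 S=127.7825 intr=26.7175 cont=27.1200 V=27.1200[hold]; j=5 S=157.6705 intr=0.0000 cont=7.1880 V=7.1880[hold]; j=6 S=194.5493 intr=0.0000 cont=0.0000 V=0.0000[hold]  S*(6)=103.5600
k=5: j=0 S=61.2342 intr=93.2658 cont=93.0444 V=93.2658[EX]; j=1 S=75.5567 intr=78.9433 cont=78.7219 V=78.9433[EX]; j=2 S=93.2293 intr=61.2707 cont=61.0493 V=61.2707[EX]; j=3 S=115.0354 intr=39.4646 cont=39.4363 V=39.4646[EX]; j=4 S=141.9420 intr=12.5580 cont=17.5162 V=17.5162[hold]; j=5 S=175.1419 intr=0.0000 cont=3.7284 V=3.7284[hold]  S*(5)=115.0354
k=4: j=0 S=68.0195 intr=86.4805 cont=86.2591 V=86.4805[EX]; j=1 S=83.9292 intr=70.5708 cont=70.3495 V=70.5708[EX]; j=2 S=103.5600 intr=50.9400 cont=50.7186 V=50.9400[EX]; j=3 S=127.7825 intr=26.7175 cont=28.8755 V=28.8755[hold]; j=4 S=157.6705 intr=0.0000 cont=10.8746 V=10.8746[hold]  S*(4)=103.5600
k=3: j=0 S=75.5567 intr=78.9433 cont=78.7219 V=78.9433[EX]; j=1 S=93.2293 intr=61.2707 cont=61.0493 V=61.2707[EX]; j=2 S=115.0354 intr=39.4646 cont=40.2787 V=40.2787[hold]; j=3 S=141.9420 intr=12.5580 cont=20.1959 V=20.1959[hold]  S*(3)=93.2293
k=2: j=0 S=83.9292 intr=70.5708 cont=70.3495 V=70.5708[EX]; j=1 S=103.5600 intr=50.9400 cont=51.1093 V=51.1093[hold]; j=2 S=127.7825 intr=26.7175 cont=30.5837 V=30.5837[hold]  S*(2)=83.9292
k=1: j=0 S=93.2293 intr=61.2707 cont=61.1305 V=61.2707[EX]; j=1 S=115.0354 intr=39.4646 cont=41.1863 V=41.1863[hold]  S*(1)=93.2293
k=0: j=0 S=103.5600 intr=50.9400 cont=51.5448 V=51.5448[hold]  S*(0)=-

price = 51.5448
boundary = - 93.2293 83.9292 93.2293 103.5600 115.0354 103.5600 115.0354
tree:
51.5448
61.2707 41.1863
70.5708 51.1093 30.5837
78.9433 61.2707 40.2787 20.1959
86.4805 70.5708 50.9400 28.8755 10.8746
93.2658 78.9433 61.2707 39.4646 17.5162 3.7284
99.3743 86.4805 70.5708 50.9400 27.1200 7.1880 0.0000
104.8734 93.2658 78.9433 61.2707 39.4646 13.8581 0.0000 0.0000
109.8239 99.3743 86.4805 70.5708 50.9400 26.7175 0.0000 0.0000 0.0000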